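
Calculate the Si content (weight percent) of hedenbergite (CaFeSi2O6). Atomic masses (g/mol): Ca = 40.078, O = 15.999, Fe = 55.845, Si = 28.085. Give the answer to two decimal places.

M(CaFeSi2O6) = 248.087 g/mol.
Si contributes 2 × 28.085 = 56.170 g per mole.
56.170/248.087 = 0.2264 → 22.64%.

22.64 weight percent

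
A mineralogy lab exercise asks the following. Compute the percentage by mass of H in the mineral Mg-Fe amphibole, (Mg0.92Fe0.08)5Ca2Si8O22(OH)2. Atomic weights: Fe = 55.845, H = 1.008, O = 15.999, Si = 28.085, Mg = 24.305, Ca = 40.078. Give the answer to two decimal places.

0.24 mass %

Molar mass of (Mg0.92Fe0.08)5Ca2Si8O22(OH)2: 4.60×24.305 + 0.40×55.845 + 2×40.078 + 8×28.085 + 24×15.999 + 2×1.008 = 824.969 g/mol.
Mass of H per formula unit: 2 × 1.008 = 2.016 g.
Weight fraction H = 2.016 / 824.969 = 0.0024.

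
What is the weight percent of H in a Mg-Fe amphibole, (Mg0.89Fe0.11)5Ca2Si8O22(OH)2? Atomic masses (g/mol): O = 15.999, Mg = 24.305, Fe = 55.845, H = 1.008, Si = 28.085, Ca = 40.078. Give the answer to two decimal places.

Molar mass of (Mg0.89Fe0.11)5Ca2Si8O22(OH)2: 4.45·24.305 + 0.55·55.845 + 2·40.078 + 8·28.085 + 24·15.999 + 2·1.008 = 829.700 g/mol.
Mass of H per formula unit: 2 × 1.008 = 2.016 g.
Weight fraction H = 2.016 / 829.700 = 0.0024.

0.24 weight percent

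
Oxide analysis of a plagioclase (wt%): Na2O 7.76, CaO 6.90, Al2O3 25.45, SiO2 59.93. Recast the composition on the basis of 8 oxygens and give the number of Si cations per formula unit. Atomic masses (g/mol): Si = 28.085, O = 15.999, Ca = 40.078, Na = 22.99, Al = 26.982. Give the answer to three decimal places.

7.76 wt% Na2O ÷ 61.979 g/mol = 0.12520 mol, giving 0.25040 Na and 0.12520 O.
6.90 wt% CaO ÷ 56.077 g/mol = 0.12305 mol, giving 0.12305 Ca and 0.12305 O.
25.45 wt% Al2O3 ÷ 101.961 g/mol = 0.24961 mol, giving 0.49922 Al and 0.74883 O.
59.93 wt% SiO2 ÷ 60.083 g/mol = 0.99745 mol, giving 0.99745 Si and 1.99490 O.
Oxygen sums to 2.99198; scaling by 8/2.99198 = 2.67381 puts the formula on 8 O.
Si: 0.99745 × 2.67381 = 2.667 atoms per formula unit.

2.667 Si apfu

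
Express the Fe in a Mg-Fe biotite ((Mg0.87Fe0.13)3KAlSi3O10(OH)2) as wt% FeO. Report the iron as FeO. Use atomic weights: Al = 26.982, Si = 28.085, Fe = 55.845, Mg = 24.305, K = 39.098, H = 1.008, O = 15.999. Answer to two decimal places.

Molar mass of (Mg0.87Fe0.13)3KAlSi3O10(OH)2 = 2.61*24.305 + 0.39*55.845 + 1*39.098 + 1*26.982 + 3*28.085 + 12*15.999 + 2*1.008 = 429.555 g/mol.
Each formula unit contains 0.39 Fe, equivalent to 0.39/1 = 0.3900 mol FeO.
M(FeO) = 1×55.845 + 1×15.999 = 71.844 g/mol.
Mass of FeO per formula unit = 0.3900 × 71.844 = 28.019 g.
FeO wt% = 28.019 / 429.555 × 100 = 6.52%.

6.52 wt%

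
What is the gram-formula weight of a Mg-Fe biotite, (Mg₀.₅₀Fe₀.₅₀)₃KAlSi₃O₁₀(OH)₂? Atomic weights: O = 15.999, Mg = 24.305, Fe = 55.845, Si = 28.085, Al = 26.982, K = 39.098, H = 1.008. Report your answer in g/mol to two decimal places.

M = 1.50·24.305 + 1.50·55.845 + 1·39.098 + 1·26.982 + 3·28.085 + 12·15.999 + 2·1.008

464.56 g/mol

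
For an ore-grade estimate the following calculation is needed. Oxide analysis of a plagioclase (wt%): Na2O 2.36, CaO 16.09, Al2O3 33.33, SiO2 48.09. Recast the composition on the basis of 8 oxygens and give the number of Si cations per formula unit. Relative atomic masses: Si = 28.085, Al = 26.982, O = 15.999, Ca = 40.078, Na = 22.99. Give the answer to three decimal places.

2.36 wt% Na2O ÷ 61.979 g/mol = 0.03808 mol, giving 0.07616 Na and 0.03808 O.
16.09 wt% CaO ÷ 56.077 g/mol = 0.28693 mol, giving 0.28693 Ca and 0.28693 O.
33.33 wt% Al2O3 ÷ 101.961 g/mol = 0.32689 mol, giving 0.65378 Al and 0.98067 O.
48.09 wt% SiO2 ÷ 60.083 g/mol = 0.80039 mol, giving 0.80039 Si and 1.60078 O.
Oxygen sums to 2.90646; scaling by 8/2.90646 = 2.75249 puts the formula on 8 O.
Si: 0.80039 × 2.75249 = 2.203 atoms per formula unit.

2.203 Si apfu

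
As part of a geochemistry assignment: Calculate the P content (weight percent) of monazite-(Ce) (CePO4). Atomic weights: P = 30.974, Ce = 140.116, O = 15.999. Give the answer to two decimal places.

Molar mass of CePO4: 1*140.116 + 1*30.974 + 4*15.999 = 235.086 g/mol.
Mass of P per formula unit: 1 × 30.974 = 30.974 g.
Weight fraction P = 30.974 / 235.086 = 0.1318.

13.18 weight percent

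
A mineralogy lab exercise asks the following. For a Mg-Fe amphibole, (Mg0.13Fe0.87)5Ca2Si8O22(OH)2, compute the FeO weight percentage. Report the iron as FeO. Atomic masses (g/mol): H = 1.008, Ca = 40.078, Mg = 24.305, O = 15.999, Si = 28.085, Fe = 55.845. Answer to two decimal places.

32.91 wt%

Formula mass = 949.552 g/mol.
4.35 Fe → 4.3500 mol FeO per formula unit; M(FeO) = 71.844, so FeO mass = 312.521 g.
312.521/949.552 × 100 = 32.91 wt%.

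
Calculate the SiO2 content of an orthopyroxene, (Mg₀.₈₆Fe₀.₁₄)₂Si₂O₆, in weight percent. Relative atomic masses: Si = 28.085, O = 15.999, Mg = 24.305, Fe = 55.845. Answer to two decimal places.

Formula mass = 209.605 g/mol.
2 Si → 2.0000 mol SiO2 per formula unit; M(SiO2) = 60.083, so SiO2 mass = 120.166 g.
120.166/209.605 × 100 = 57.33 wt%.

57.33 wt%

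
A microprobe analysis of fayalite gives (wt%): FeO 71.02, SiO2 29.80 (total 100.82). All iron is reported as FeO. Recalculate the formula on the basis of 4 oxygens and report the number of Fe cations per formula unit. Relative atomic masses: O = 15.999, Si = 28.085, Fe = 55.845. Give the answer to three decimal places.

FeO: 71.02/71.844 = 0.98853 mol → 0.98853 mol Fe, 0.98853 mol O.
SiO2: 29.80/60.083 = 0.49598 mol → 0.49598 mol Si, 0.99196 mol O.
Total oxygen = 1.98049 mol. Normalization factor = 4/1.98049 = 2.01970.
Fe per 4 O = 0.98853 × 2.01970 = 1.997.

1.997 Fe apfu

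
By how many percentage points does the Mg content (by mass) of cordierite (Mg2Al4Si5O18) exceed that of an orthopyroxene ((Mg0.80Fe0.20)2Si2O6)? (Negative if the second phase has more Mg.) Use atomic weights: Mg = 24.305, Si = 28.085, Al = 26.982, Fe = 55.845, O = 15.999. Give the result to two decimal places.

-9.91 percentage points

Mg in Mg2Al4Si5O18: molar mass 584.945 g/mol; 2×24.305 = 48.610 g → 8.31 wt%.
Mg in (Mg0.80Fe0.20)2Si2O6: molar mass 213.390 g/mol; 1.60×24.305 = 38.888 g → 18.22 wt%.
Difference = 8.31 − 18.22 = -9.91 percentage points.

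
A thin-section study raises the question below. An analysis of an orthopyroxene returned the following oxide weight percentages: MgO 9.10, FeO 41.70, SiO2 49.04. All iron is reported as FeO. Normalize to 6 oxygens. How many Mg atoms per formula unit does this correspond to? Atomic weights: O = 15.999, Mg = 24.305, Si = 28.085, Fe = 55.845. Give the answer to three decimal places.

MgO: 9.10/40.304 = 0.22578 mol → 0.22578 mol Mg, 0.22578 mol O.
FeO: 41.70/71.844 = 0.58042 mol → 0.58042 mol Fe, 0.58042 mol O.
SiO2: 49.04/60.083 = 0.81620 mol → 0.81620 mol Si, 1.63240 mol O.
Total oxygen = 2.43860 mol. Normalization factor = 6/2.43860 = 2.46043.
Mg per 6 O = 0.22578 × 2.46043 = 0.556.

0.556 Mg apfu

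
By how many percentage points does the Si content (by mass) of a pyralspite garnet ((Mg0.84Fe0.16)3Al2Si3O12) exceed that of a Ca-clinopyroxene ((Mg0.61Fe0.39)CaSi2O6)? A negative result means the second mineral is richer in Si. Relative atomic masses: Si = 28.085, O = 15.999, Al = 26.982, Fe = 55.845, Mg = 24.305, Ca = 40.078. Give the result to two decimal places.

-4.40 percentage points

Si in (Mg0.84Fe0.16)3Al2Si3O12: molar mass 418.261 g/mol; 3×28.085 = 84.255 g → 20.14 wt%.
Si in (Mg0.61Fe0.39)CaSi2O6: molar mass 228.848 g/mol; 2×28.085 = 56.170 g → 24.54 wt%.
Difference = 20.14 − 24.54 = -4.40 percentage points.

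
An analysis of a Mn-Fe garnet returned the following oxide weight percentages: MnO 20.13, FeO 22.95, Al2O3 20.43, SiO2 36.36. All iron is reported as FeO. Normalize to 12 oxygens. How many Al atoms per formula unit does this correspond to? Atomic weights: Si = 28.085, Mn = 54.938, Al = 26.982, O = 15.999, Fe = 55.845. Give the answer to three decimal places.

MnO (M=70.937): mol = 0.28377; Mn = 0.28377, O = 0.28377.
FeO (M=71.844): mol = 0.31944; Fe = 0.31944, O = 0.31944.
Al2O3 (M=101.961): mol = 0.20037; Al = 0.40074, O = 0.60111.
SiO2 (M=60.083): mol = 0.60516; Si = 0.60516, O = 1.21032.
ΣO = 2.41464; factor = 12/ΣO = 4.96968.
Al apfu = 0.40074 × 4.96968 = 1.992.

1.992 Al apfu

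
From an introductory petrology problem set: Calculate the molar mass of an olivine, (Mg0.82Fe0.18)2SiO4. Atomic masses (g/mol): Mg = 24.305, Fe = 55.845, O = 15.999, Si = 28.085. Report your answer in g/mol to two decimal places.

152.05 g/mol

The formula mass is the sum 1.64×24.305 + 0.36×55.845 + 1×28.085 + 4×15.999.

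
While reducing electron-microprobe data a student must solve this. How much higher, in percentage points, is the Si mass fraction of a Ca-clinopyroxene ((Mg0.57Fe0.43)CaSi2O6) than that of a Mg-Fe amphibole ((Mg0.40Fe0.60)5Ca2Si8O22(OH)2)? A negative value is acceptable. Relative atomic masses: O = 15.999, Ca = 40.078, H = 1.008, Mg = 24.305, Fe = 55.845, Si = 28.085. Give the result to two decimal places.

-0.36 percentage points

First mineral: 56.170 g Si in 230.109 g formula = 24.41 wt% Si.
Second mineral: 224.680 g Si in 906.973 g formula = 24.77 wt% Si.
24.41% − 24.77% gives a difference of -0.36 percentage points.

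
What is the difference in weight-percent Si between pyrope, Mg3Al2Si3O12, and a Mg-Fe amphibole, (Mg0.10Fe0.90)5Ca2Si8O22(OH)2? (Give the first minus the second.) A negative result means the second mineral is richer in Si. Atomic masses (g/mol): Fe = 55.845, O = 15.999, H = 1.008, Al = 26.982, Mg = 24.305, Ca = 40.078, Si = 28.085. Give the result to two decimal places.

M(Mg3Al2Si3O12) = 403.122 g/mol, so wt% Si = 84.255/403.122 × 100 = 20.90%.
M((Mg0.10Fe0.90)5Ca2Si8O22(OH)2) = 954.283 g/mol, so wt% Si = 224.680/954.283 × 100 = 23.54%.
20.90 − 23.54 = -2.64 pp.

-2.64 percentage points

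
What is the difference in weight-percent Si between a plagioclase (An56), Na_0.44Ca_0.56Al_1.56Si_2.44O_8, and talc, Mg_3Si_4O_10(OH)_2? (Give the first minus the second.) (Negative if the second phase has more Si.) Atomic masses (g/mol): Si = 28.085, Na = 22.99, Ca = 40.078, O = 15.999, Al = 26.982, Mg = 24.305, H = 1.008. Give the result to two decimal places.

-4.35 percentage points

Si in Na_0.44Ca_0.56Al_1.56Si_2.44O_8: molar mass 271.171 g/mol; 2.44×28.085 = 68.527 g → 25.27 wt%.
Si in Mg_3Si_4O_10(OH)_2: molar mass 379.259 g/mol; 4×28.085 = 112.340 g → 29.62 wt%.
Difference = 25.27 − 29.62 = -4.35 percentage points.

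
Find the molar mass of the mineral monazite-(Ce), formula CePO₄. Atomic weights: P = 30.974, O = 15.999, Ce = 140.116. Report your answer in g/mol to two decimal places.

The formula mass is the sum 1*140.116 + 1*30.974 + 4*15.999.

235.09 g/mol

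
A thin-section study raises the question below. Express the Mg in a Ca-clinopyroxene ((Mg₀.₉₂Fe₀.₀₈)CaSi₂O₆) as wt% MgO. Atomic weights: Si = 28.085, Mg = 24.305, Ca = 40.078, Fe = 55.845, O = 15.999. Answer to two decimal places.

M((Mg₀.₉₂Fe₀.₀₈)CaSi₂O₆) = 219.070 g/mol; M(MgO) = 40.304 g/mol.
Moles MgO per formula unit = 0.92 Mg ÷ 1 = 0.9200.
MgO fraction = (0.9200 × 40.304) / 219.070 = 37.080/219.070 = 0.1693.

16.93 wt%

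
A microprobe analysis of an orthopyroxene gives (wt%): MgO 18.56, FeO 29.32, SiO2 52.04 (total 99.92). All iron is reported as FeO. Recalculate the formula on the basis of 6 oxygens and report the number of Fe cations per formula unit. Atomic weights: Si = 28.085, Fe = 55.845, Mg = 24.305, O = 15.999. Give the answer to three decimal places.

MgO (M=40.304): mol = 0.46050; Mg = 0.46050, O = 0.46050.
FeO (M=71.844): mol = 0.40811; Fe = 0.40811, O = 0.40811.
SiO2 (M=60.083): mol = 0.86614; Si = 0.86614, O = 1.73228.
ΣO = 2.60089; factor = 6/ΣO = 2.30690.
Fe apfu = 0.40811 × 2.30690 = 0.941.

0.941 Fe apfu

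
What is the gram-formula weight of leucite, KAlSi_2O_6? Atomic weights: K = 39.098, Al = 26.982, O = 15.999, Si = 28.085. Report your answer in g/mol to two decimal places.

218.24 g/mol

The formula mass is the sum 1×39.098 + 1×26.982 + 2×28.085 + 6×15.999.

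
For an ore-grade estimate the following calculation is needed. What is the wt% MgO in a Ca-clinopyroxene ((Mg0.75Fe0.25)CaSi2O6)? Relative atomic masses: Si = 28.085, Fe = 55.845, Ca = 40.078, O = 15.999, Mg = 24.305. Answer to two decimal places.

Molar mass of (Mg0.75Fe0.25)CaSi2O6 = 0.75×24.305 + 0.25×55.845 + 1×40.078 + 2×28.085 + 6×15.999 = 224.432 g/mol.
Each formula unit contains 0.75 Mg, equivalent to 0.75/1 = 0.7500 mol MgO.
M(MgO) = 1×24.305 + 1×15.999 = 40.304 g/mol.
Mass of MgO per formula unit = 0.7500 × 40.304 = 30.228 g.
MgO wt% = 30.228 / 224.432 × 100 = 13.47%.

13.47 wt%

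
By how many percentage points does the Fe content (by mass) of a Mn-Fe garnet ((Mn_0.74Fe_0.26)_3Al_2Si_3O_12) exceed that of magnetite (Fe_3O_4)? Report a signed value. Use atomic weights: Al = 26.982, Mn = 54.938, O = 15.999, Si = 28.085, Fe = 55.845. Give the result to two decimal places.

-63.57 percentage points

First mineral: 43.559 g Fe in 495.728 g formula = 8.79 wt% Fe.
Second mineral: 167.535 g Fe in 231.531 g formula = 72.36 wt% Fe.
8.79% − 72.36% gives a difference of -63.57 percentage points.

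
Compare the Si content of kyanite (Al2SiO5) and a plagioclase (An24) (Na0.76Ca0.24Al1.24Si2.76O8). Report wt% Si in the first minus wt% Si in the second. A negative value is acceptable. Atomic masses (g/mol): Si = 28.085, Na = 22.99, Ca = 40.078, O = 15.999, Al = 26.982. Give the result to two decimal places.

First mineral: 28.085 g Si in 162.044 g formula = 17.33 wt% Si.
Second mineral: 77.515 g Si in 266.055 g formula = 29.13 wt% Si.
17.33% − 29.13% gives a difference of -11.80 percentage points.

-11.80 percentage points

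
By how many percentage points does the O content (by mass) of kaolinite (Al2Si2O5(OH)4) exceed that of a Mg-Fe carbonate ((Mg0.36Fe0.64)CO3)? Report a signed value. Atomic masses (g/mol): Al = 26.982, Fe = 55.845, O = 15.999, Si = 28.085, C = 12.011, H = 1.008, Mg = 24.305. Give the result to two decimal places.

9.85 percentage points

M(Al2Si2O5(OH)4) = 258.157 g/mol, so wt% O = 143.991/258.157 × 100 = 55.78%.
M((Mg0.36Fe0.64)CO3) = 104.499 g/mol, so wt% O = 47.997/104.499 × 100 = 45.93%.
55.78 − 45.93 = 9.85 pp.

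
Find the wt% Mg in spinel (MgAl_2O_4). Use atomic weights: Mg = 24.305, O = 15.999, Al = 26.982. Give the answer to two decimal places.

17.08 wt%

Formula mass = 1*24.305 + 2*26.982 + 4*15.999 = 142.265 g/mol, of which 24.305 g is Mg.
So Mg makes up 24.305/142.265 = 0.1708 of the mass, i.e. 17.08%.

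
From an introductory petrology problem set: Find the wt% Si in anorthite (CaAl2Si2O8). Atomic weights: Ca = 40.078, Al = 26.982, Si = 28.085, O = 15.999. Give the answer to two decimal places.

20.19 weight percent

M(CaAl2Si2O8) = 278.204 g/mol.
Si contributes 2 × 28.085 = 56.170 g per mole.
56.170/278.204 = 0.2019 → 20.19%.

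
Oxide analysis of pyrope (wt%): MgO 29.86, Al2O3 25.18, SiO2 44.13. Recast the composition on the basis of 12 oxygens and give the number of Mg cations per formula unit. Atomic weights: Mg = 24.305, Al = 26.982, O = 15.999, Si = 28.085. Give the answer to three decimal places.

3.013 Mg apfu

MgO: 29.86/40.304 = 0.74087 mol → 0.74087 mol Mg, 0.74087 mol O.
Al2O3: 25.18/101.961 = 0.24696 mol → 0.49392 mol Al, 0.74088 mol O.
SiO2: 44.13/60.083 = 0.73448 mol → 0.73448 mol Si, 1.46896 mol O.
Total oxygen = 2.95071 mol. Normalization factor = 12/2.95071 = 4.06682.
Mg per 12 O = 0.74087 × 4.06682 = 3.013.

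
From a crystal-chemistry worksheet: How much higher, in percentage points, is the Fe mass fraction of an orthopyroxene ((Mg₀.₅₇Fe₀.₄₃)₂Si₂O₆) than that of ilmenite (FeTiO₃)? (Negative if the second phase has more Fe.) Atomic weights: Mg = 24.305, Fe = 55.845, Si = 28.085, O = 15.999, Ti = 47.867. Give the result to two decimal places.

Fe in (Mg₀.₅₇Fe₀.₄₃)₂Si₂O₆: molar mass 227.898 g/mol; 0.86×55.845 = 48.027 g → 21.07 wt%.
Fe in FeTiO₃: molar mass 151.709 g/mol; 1×55.845 = 55.845 g → 36.81 wt%.
Difference = 21.07 − 36.81 = -15.74 percentage points.

-15.74 percentage points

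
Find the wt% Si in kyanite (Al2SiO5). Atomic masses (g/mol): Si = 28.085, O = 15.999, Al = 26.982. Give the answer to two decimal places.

17.33 weight percent

M(Al2SiO5) = 162.044 g/mol.
Si contributes 1 × 28.085 = 28.085 g per mole.
28.085/162.044 = 0.1733 → 17.33%.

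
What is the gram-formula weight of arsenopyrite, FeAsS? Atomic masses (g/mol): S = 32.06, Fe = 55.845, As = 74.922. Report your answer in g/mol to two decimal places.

The formula mass is the sum 1×55.845 + 1×74.922 + 1×32.06.

162.83 g/mol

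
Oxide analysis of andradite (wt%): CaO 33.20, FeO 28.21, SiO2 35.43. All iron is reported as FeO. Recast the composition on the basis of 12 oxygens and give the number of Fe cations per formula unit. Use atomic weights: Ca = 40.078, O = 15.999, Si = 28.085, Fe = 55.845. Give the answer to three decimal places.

33.20 wt% CaO ÷ 56.077 g/mol = 0.59204 mol, giving 0.59204 Ca and 0.59204 O.
28.21 wt% FeO ÷ 71.844 g/mol = 0.39266 mol, giving 0.39266 Fe and 0.39266 O.
35.43 wt% SiO2 ÷ 60.083 g/mol = 0.58968 mol, giving 0.58968 Si and 1.17936 O.
Oxygen sums to 2.16406; scaling by 12/2.16406 = 5.54513 puts the formula on 12 O.
Fe: 0.39266 × 5.54513 = 2.177 atoms per formula unit.

2.177 Fe apfu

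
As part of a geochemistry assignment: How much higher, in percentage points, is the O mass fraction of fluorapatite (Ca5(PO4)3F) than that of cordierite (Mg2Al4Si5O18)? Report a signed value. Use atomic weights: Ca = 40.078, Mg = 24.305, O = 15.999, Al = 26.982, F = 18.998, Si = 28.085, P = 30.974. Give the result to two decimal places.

First mineral: 191.988 g O in 504.298 g formula = 38.07 wt% O.
Second mineral: 287.982 g O in 584.945 g formula = 49.23 wt% O.
38.07% − 49.23% gives a difference of -11.16 percentage points.

-11.16 percentage points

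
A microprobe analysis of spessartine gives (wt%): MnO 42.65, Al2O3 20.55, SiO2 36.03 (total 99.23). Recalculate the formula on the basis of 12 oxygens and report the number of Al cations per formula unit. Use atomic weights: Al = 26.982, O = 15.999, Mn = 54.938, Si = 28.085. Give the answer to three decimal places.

MnO (M=70.937): mol = 0.60124; Mn = 0.60124, O = 0.60124.
Al2O3 (M=101.961): mol = 0.20155; Al = 0.40310, O = 0.60465.
SiO2 (M=60.083): mol = 0.59967; Si = 0.59967, O = 1.19934.
ΣO = 2.40523; factor = 12/ΣO = 4.98913.
Al apfu = 0.40310 × 4.98913 = 2.011.

2.011 Al apfu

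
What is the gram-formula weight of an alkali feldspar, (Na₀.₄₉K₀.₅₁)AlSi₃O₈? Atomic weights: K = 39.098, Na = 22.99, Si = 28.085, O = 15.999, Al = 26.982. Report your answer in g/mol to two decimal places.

The formula mass is the sum 0.49(22.99) + 0.51(39.098) + 1(26.982) + 3(28.085) + 8(15.999).

270.43 g/mol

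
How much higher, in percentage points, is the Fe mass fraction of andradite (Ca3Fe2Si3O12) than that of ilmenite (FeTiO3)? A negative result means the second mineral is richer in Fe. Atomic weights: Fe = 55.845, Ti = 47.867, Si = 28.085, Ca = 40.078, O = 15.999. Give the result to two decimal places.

-14.83 percentage points

Fe in Ca3Fe2Si3O12: molar mass 508.167 g/mol; 2×55.845 = 111.690 g → 21.98 wt%.
Fe in FeTiO3: molar mass 151.709 g/mol; 1×55.845 = 55.845 g → 36.81 wt%.
Difference = 21.98 − 36.81 = -14.83 percentage points.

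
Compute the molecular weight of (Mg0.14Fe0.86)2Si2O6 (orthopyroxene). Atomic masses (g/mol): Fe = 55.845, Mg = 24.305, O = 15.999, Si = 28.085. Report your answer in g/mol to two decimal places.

255.02 g/mol

Mg: 0.28 × 24.305 = 6.8054
Fe: 1.72 × 55.845 = 96.0534
Si: 2 × 28.085 = 56.1700
O: 6 × 15.999 = 95.9940
Summing the contributions gives the formula mass.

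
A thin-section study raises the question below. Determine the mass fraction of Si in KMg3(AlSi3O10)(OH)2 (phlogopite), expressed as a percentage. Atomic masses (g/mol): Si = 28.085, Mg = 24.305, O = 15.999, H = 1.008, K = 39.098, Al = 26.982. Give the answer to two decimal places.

M(KMg3(AlSi3O10)(OH)2) = 417.254 g/mol.
Si contributes 3 × 28.085 = 84.255 g per mole.
84.255/417.254 = 0.2019 → 20.19%.

20.19 mass %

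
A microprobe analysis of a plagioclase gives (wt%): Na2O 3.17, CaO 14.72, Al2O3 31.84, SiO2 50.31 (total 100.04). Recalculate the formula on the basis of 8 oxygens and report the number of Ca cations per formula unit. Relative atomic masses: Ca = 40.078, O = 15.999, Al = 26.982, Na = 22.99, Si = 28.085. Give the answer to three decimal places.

0.718 Ca apfu

Na2O (M=61.979): mol = 0.05115; Na = 0.10230, O = 0.05115.
CaO (M=56.077): mol = 0.26250; Ca = 0.26250, O = 0.26250.
Al2O3 (M=101.961): mol = 0.31228; Al = 0.62456, O = 0.93684.
SiO2 (M=60.083): mol = 0.83734; Si = 0.83734, O = 1.67468.
ΣO = 2.92517; factor = 8/ΣO = 2.73488.
Ca apfu = 0.26250 × 2.73488 = 0.718.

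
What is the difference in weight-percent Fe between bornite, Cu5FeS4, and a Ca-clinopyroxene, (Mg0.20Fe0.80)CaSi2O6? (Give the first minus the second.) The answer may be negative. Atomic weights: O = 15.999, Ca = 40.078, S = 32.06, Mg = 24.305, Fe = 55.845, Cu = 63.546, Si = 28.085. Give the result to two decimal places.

-7.35 percentage points

Fe in Cu5FeS4: molar mass 501.815 g/mol; 1×55.845 = 55.845 g → 11.13 wt%.
Fe in (Mg0.20Fe0.80)CaSi2O6: molar mass 241.779 g/mol; 0.80×55.845 = 44.676 g → 18.48 wt%.
Difference = 11.13 − 18.48 = -7.35 percentage points.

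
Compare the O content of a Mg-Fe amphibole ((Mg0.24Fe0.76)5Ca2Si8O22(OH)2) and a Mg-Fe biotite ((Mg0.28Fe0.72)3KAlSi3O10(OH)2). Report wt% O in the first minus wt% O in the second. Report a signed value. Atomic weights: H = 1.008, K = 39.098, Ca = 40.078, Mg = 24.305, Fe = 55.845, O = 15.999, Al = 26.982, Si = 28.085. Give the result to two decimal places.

M((Mg0.24Fe0.76)5Ca2Si8O22(OH)2) = 932.205 g/mol, so wt% O = 383.976/932.205 × 100 = 41.19%.
M((Mg0.28Fe0.72)3KAlSi3O10(OH)2) = 485.380 g/mol, so wt% O = 191.988/485.380 × 100 = 39.55%.
41.19 − 39.55 = 1.64 pp.

1.64 percentage points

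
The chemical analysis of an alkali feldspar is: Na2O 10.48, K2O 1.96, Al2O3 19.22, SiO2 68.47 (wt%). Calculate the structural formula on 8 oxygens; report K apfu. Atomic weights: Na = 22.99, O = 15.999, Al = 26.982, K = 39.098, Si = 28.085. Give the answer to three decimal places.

0.110 K apfu

Na2O: 10.48/61.979 = 0.16909 mol → 0.33818 mol Na, 0.16909 mol O.
K2O: 1.96/94.195 = 0.02081 mol → 0.04162 mol K, 0.02081 mol O.
Al2O3: 19.22/101.961 = 0.18850 mol → 0.37700 mol Al, 0.56550 mol O.
SiO2: 68.47/60.083 = 1.13959 mol → 1.13959 mol Si, 2.27918 mol O.
Total oxygen = 3.03458 mol. Normalization factor = 8/3.03458 = 2.63628.
K per 8 O = 0.04162 × 2.63628 = 0.110.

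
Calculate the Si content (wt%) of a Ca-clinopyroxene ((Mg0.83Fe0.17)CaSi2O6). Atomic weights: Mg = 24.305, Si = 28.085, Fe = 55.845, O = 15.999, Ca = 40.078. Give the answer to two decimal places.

25.31 wt%

Formula mass = 0.83×24.305 + 0.17×55.845 + 1×40.078 + 2×28.085 + 6×15.999 = 221.909 g/mol, of which 56.170 g is Si.
So Si makes up 56.170/221.909 = 0.2531 of the mass, i.e. 25.31%.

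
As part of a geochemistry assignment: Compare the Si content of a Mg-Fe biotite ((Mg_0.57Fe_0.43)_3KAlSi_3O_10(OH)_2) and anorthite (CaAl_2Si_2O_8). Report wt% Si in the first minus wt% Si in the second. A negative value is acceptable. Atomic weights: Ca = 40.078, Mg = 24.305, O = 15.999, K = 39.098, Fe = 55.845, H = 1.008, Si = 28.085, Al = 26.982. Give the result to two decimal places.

-1.79 percentage points

M((Mg_0.57Fe_0.43)_3KAlSi_3O_10(OH)_2) = 457.941 g/mol, so wt% Si = 84.255/457.941 × 100 = 18.40%.
M(CaAl_2Si_2O_8) = 278.204 g/mol, so wt% Si = 56.170/278.204 × 100 = 20.19%.
18.40 − 20.19 = -1.79 pp.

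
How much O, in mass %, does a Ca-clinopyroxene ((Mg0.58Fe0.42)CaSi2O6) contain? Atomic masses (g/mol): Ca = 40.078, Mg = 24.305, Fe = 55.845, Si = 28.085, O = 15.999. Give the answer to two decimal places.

41.77 mass %

Formula mass = 0.58*24.305 + 0.42*55.845 + 1*40.078 + 2*28.085 + 6*15.999 = 229.794 g/mol, of which 95.994 g is O.
So O makes up 95.994/229.794 = 0.4177 of the mass, i.e. 41.77%.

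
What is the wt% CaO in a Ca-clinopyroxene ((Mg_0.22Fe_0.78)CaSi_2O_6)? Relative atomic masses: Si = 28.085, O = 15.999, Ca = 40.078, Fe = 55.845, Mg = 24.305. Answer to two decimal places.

Formula mass = 241.148 g/mol.
1 Ca → 1.0000 mol CaO per formula unit; M(CaO) = 56.077, so CaO mass = 56.077 g.
56.077/241.148 × 100 = 23.25 wt%.

23.25 wt%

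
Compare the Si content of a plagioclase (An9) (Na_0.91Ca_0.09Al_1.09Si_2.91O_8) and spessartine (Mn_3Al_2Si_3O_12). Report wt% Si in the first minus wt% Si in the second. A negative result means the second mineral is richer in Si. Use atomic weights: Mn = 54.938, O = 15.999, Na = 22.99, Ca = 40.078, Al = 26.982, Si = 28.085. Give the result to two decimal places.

13.98 percentage points

First mineral: 81.727 g Si in 263.658 g formula = 31.00 wt% Si.
Second mineral: 84.255 g Si in 495.021 g formula = 17.02 wt% Si.
31.00% − 17.02% gives a difference of 13.98 percentage points.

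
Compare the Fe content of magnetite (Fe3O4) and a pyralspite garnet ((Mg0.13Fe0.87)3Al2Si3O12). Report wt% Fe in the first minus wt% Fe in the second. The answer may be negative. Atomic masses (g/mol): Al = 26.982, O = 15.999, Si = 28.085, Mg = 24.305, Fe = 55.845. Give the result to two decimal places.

42.33 percentage points

M(Fe3O4) = 231.531 g/mol, so wt% Fe = 167.535/231.531 × 100 = 72.36%.
M((Mg0.13Fe0.87)3Al2Si3O12) = 485.441 g/mol, so wt% Fe = 145.755/485.441 × 100 = 30.03%.
72.36 − 30.03 = 42.33 pp.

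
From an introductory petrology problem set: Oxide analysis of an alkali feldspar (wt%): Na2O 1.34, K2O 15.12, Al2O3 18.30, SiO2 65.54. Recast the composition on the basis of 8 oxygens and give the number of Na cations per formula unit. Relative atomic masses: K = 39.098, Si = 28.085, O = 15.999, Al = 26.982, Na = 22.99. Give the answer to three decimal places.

0.119 Na apfu

Na2O (M=61.979): mol = 0.02162; Na = 0.04324, O = 0.02162.
K2O (M=94.195): mol = 0.16052; K = 0.32104, O = 0.16052.
Al2O3 (M=101.961): mol = 0.17948; Al = 0.35896, O = 0.53844.
SiO2 (M=60.083): mol = 1.09082; Si = 1.09082, O = 2.18164.
ΣO = 2.90222; factor = 8/ΣO = 2.75651.
Na apfu = 0.04324 × 2.75651 = 0.119.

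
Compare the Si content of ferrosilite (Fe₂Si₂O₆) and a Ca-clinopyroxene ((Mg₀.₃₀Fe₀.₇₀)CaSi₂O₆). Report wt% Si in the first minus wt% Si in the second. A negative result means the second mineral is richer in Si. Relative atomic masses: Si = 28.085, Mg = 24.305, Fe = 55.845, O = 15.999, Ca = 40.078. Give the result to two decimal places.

-2.25 percentage points

M(Fe₂Si₂O₆) = 263.854 g/mol, so wt% Si = 56.170/263.854 × 100 = 21.29%.
M((Mg₀.₃₀Fe₀.₇₀)CaSi₂O₆) = 238.625 g/mol, so wt% Si = 56.170/238.625 × 100 = 23.54%.
21.29 − 23.54 = -2.25 pp.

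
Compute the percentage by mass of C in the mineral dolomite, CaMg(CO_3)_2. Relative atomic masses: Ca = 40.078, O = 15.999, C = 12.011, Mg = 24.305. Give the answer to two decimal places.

13.03 weight percent

Molar mass of CaMg(CO_3)_2: 1×40.078 + 1×24.305 + 2×12.011 + 6×15.999 = 184.399 g/mol.
Mass of C per formula unit: 2 × 12.011 = 24.022 g.
Weight fraction C = 24.022 / 184.399 = 0.1303.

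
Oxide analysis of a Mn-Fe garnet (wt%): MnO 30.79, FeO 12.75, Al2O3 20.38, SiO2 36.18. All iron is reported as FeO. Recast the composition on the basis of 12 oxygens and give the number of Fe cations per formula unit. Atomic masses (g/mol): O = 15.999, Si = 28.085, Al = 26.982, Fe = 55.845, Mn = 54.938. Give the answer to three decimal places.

0.882 Fe apfu

MnO: 30.79/70.937 = 0.43405 mol → 0.43405 mol Mn, 0.43405 mol O.
FeO: 12.75/71.844 = 0.17747 mol → 0.17747 mol Fe, 0.17747 mol O.
Al2O3: 20.38/101.961 = 0.19988 mol → 0.39976 mol Al, 0.59964 mol O.
SiO2: 36.18/60.083 = 0.60217 mol → 0.60217 mol Si, 1.20434 mol O.
Total oxygen = 2.41550 mol. Normalization factor = 12/2.41550 = 4.96792.
Fe per 12 O = 0.17747 × 4.96792 = 0.882.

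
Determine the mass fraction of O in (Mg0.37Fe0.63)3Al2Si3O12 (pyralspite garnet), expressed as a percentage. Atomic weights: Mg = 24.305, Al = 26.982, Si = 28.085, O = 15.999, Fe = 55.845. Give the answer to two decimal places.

41.49 mass %

Formula mass = 1.11×24.305 + 1.89×55.845 + 2×26.982 + 3×28.085 + 12×15.999 = 462.733 g/mol, of which 191.988 g is O.
So O makes up 191.988/462.733 = 0.4149 of the mass, i.e. 41.49%.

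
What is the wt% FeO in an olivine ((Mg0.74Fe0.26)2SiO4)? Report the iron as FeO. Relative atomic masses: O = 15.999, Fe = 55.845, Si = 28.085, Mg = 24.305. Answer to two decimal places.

23.78 wt%

Molar mass of (Mg0.74Fe0.26)2SiO4 = 1.48*24.305 + 0.52*55.845 + 1*28.085 + 4*15.999 = 157.092 g/mol.
Each formula unit contains 0.52 Fe, equivalent to 0.52/1 = 0.5200 mol FeO.
M(FeO) = 1×55.845 + 1×15.999 = 71.844 g/mol.
Mass of FeO per formula unit = 0.5200 × 71.844 = 37.359 g.
FeO wt% = 37.359 / 157.092 × 100 = 23.78%.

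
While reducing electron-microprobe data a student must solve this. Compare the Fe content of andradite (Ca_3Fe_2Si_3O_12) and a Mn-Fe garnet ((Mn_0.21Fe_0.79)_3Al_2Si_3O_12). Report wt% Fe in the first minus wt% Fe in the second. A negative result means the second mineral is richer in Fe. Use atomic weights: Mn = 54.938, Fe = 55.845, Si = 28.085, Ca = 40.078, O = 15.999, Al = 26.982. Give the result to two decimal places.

Fe in Ca_3Fe_2Si_3O_12: molar mass 508.167 g/mol; 2×55.845 = 111.690 g → 21.98 wt%.
Fe in (Mn_0.21Fe_0.79)_3Al_2Si_3O_12: molar mass 497.171 g/mol; 2.37×55.845 = 132.353 g → 26.62 wt%.
Difference = 21.98 − 26.62 = -4.64 percentage points.

-4.64 percentage points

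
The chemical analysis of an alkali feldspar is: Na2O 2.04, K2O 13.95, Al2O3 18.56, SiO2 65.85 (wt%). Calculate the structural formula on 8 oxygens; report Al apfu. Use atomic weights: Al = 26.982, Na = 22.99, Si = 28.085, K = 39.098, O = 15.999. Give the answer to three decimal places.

0.998 Al apfu

Na2O: 2.04/61.979 = 0.03291 mol → 0.06582 mol Na, 0.03291 mol O.
K2O: 13.95/94.195 = 0.14810 mol → 0.29620 mol K, 0.14810 mol O.
Al2O3: 18.56/101.961 = 0.18203 mol → 0.36406 mol Al, 0.54609 mol O.
SiO2: 65.85/60.083 = 1.09598 mol → 1.09598 mol Si, 2.19196 mol O.
Total oxygen = 2.91906 mol. Normalization factor = 8/2.91906 = 2.74061.
Al per 8 O = 0.36406 × 2.74061 = 0.998.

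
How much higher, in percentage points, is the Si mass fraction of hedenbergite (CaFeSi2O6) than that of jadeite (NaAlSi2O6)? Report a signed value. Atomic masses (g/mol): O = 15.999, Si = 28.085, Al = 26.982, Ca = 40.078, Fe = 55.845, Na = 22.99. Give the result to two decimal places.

-5.15 percentage points

First mineral: 56.170 g Si in 248.087 g formula = 22.64 wt% Si.
Second mineral: 56.170 g Si in 202.136 g formula = 27.79 wt% Si.
22.64% − 27.79% gives a difference of -5.15 percentage points.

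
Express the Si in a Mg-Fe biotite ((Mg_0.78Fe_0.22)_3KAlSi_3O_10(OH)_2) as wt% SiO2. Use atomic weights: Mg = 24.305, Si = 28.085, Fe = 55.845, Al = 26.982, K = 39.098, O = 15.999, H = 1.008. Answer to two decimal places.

Formula mass = 438.070 g/mol.
3 Si → 3.0000 mol SiO2 per formula unit; M(SiO2) = 60.083, so SiO2 mass = 180.249 g.
180.249/438.070 × 100 = 41.15 wt%.

41.15 wt%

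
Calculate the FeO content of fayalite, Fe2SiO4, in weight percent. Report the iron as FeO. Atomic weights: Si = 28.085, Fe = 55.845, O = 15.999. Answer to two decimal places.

70.51 wt%

M(Fe2SiO4) = 203.771 g/mol; M(FeO) = 71.844 g/mol.
Moles FeO per formula unit = 2 Fe ÷ 1 = 2.0000.
FeO fraction = (2.0000 × 71.844) / 203.771 = 143.688/203.771 = 0.7051.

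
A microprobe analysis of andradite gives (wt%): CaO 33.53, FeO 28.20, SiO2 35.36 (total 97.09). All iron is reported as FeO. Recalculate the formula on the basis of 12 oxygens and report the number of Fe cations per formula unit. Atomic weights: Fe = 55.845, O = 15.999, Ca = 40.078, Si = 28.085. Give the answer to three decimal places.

CaO (M=56.077): mol = 0.59793; Ca = 0.59793, O = 0.59793.
FeO (M=71.844): mol = 0.39252; Fe = 0.39252, O = 0.39252.
SiO2 (M=60.083): mol = 0.58852; Si = 0.58852, O = 1.17704.
ΣO = 2.16749; factor = 12/ΣO = 5.53636.
Fe apfu = 0.39252 × 5.53636 = 2.173.

2.173 Fe apfu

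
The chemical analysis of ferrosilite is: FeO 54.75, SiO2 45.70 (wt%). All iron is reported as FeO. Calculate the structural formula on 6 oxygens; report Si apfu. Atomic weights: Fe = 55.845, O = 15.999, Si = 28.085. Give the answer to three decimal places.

1.999 Si apfu

FeO (M=71.844): mol = 0.76207; Fe = 0.76207, O = 0.76207.
SiO2 (M=60.083): mol = 0.76061; Si = 0.76061, O = 1.52122.
ΣO = 2.28329; factor = 6/ΣO = 2.62779.
Si apfu = 0.76061 × 2.62779 = 1.999.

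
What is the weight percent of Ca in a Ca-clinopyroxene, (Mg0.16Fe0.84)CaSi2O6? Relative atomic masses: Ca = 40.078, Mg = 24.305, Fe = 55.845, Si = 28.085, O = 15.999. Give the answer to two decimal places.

16.49 wt%

Molar mass of (Mg0.16Fe0.84)CaSi2O6: 0.16*24.305 + 0.84*55.845 + 1*40.078 + 2*28.085 + 6*15.999 = 243.041 g/mol.
Mass of Ca per formula unit: 1 × 40.078 = 40.078 g.
Weight fraction Ca = 40.078 / 243.041 = 0.1649.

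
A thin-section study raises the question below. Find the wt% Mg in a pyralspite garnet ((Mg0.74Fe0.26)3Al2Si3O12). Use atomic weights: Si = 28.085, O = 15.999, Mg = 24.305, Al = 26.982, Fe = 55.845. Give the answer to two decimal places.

Molar mass of (Mg0.74Fe0.26)3Al2Si3O12: 2.22×24.305 + 0.78×55.845 + 2×26.982 + 3×28.085 + 12×15.999 = 427.723 g/mol.
Mass of Mg per formula unit: 2.22 × 24.305 = 53.957 g.
Weight fraction Mg = 53.957 / 427.723 = 0.1261.

12.61 wt%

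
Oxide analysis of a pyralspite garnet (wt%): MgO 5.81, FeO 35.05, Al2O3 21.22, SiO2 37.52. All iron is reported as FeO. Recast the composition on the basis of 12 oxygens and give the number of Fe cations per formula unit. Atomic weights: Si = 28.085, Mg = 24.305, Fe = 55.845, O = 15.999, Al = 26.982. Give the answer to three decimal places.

2.337 Fe apfu

5.81 wt% MgO ÷ 40.304 g/mol = 0.14415 mol, giving 0.14415 Mg and 0.14415 O.
35.05 wt% FeO ÷ 71.844 g/mol = 0.48786 mol, giving 0.48786 Fe and 0.48786 O.
21.22 wt% Al2O3 ÷ 101.961 g/mol = 0.20812 mol, giving 0.41624 Al and 0.62436 O.
37.52 wt% SiO2 ÷ 60.083 g/mol = 0.62447 mol, giving 0.62447 Si and 1.24894 O.
Oxygen sums to 2.50531; scaling by 12/2.50531 = 4.78983 puts the formula on 12 O.
Fe: 0.48786 × 4.78983 = 2.337 atoms per formula unit.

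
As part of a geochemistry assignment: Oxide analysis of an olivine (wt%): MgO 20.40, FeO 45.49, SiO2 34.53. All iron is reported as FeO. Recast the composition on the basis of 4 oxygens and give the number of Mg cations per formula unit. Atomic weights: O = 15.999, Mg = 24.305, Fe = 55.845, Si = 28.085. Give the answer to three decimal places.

MgO (M=40.304): mol = 0.50615; Mg = 0.50615, O = 0.50615.
FeO (M=71.844): mol = 0.63318; Fe = 0.63318, O = 0.63318.
SiO2 (M=60.083): mol = 0.57470; Si = 0.57470, O = 1.14940.
ΣO = 2.28873; factor = 4/ΣO = 1.74769.
Mg apfu = 0.50615 × 1.74769 = 0.885.

0.885 Mg apfu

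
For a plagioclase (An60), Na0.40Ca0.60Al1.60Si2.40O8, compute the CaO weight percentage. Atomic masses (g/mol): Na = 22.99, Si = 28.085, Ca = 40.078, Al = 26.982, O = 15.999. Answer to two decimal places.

Molar mass of Na0.40Ca0.60Al1.60Si2.40O8 = 0.40*22.99 + 0.60*40.078 + 1.60*26.982 + 2.40*28.085 + 8*15.999 = 271.810 g/mol.
Each formula unit contains 0.60 Ca, equivalent to 0.60/1 = 0.6000 mol CaO.
M(CaO) = 1×40.078 + 1×15.999 = 56.077 g/mol.
Mass of CaO per formula unit = 0.6000 × 56.077 = 33.646 g.
CaO wt% = 33.646 / 271.810 × 100 = 12.38%.

12.38 wt%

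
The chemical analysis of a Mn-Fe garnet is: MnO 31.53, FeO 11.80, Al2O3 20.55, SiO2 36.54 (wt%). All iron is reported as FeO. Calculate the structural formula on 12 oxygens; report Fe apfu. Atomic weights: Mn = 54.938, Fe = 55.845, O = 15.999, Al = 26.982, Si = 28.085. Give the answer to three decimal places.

0.811 Fe apfu

MnO: 31.53/70.937 = 0.44448 mol → 0.44448 mol Mn, 0.44448 mol O.
FeO: 11.80/71.844 = 0.16424 mol → 0.16424 mol Fe, 0.16424 mol O.
Al2O3: 20.55/101.961 = 0.20155 mol → 0.40310 mol Al, 0.60465 mol O.
SiO2: 36.54/60.083 = 0.60816 mol → 0.60816 mol Si, 1.21632 mol O.
Total oxygen = 2.42969 mol. Normalization factor = 12/2.42969 = 4.93890.
Fe per 12 O = 0.16424 × 4.93890 = 0.811.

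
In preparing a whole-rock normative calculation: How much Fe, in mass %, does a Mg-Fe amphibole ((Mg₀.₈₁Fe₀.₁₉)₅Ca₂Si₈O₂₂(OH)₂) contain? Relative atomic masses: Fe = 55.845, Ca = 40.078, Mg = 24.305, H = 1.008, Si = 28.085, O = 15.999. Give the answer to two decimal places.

Formula mass = 4.05·24.305 + 0.95·55.845 + 2·40.078 + 8·28.085 + 24·15.999 + 2·1.008 = 842.316 g/mol, of which 53.053 g is Fe.
So Fe makes up 53.053/842.316 = 0.0630 of the mass, i.e. 6.30%.

6.30 mass %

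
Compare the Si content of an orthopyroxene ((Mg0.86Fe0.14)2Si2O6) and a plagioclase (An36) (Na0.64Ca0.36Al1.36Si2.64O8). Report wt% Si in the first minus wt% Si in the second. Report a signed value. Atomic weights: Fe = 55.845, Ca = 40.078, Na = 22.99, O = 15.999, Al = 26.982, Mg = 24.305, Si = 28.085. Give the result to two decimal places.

First mineral: 56.170 g Si in 209.605 g formula = 26.80 wt% Si.
Second mineral: 74.144 g Si in 267.974 g formula = 27.67 wt% Si.
26.80% − 27.67% gives a difference of -0.87 percentage points.

-0.87 percentage points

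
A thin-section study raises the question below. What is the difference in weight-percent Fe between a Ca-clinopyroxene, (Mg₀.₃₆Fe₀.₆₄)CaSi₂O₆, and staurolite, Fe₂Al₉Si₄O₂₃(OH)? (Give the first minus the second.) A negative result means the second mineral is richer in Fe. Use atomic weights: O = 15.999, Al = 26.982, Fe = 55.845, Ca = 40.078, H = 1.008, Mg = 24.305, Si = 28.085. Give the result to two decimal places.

Fe in (Mg₀.₃₆Fe₀.₆₄)CaSi₂O₆: molar mass 236.733 g/mol; 0.64×55.845 = 35.741 g → 15.10 wt%.
Fe in Fe₂Al₉Si₄O₂₃(OH): molar mass 851.852 g/mol; 2×55.845 = 111.690 g → 13.11 wt%.
Difference = 15.10 − 13.11 = 1.99 percentage points.

1.99 percentage points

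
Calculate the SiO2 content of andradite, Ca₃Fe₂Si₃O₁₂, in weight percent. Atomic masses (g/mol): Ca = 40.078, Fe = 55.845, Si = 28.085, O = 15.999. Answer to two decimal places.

Molar mass of Ca₃Fe₂Si₃O₁₂ = 3*40.078 + 2*55.845 + 3*28.085 + 12*15.999 = 508.167 g/mol.
Each formula unit contains 3 Si, equivalent to 3/1 = 3.0000 mol SiO2.
M(SiO2) = 1×28.085 + 2×15.999 = 60.083 g/mol.
Mass of SiO2 per formula unit = 3.0000 × 60.083 = 180.249 g.
SiO2 wt% = 180.249 / 508.167 × 100 = 35.47%.

35.47 wt%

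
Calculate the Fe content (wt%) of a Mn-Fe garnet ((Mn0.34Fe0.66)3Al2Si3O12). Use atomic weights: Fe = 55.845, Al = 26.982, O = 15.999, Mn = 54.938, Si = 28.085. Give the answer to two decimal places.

Molar mass of (Mn0.34Fe0.66)3Al2Si3O12: 1.02×54.938 + 1.98×55.845 + 2×26.982 + 3×28.085 + 12×15.999 = 496.817 g/mol.
Mass of Fe per formula unit: 1.98 × 55.845 = 110.573 g.
Weight fraction Fe = 110.573 / 496.817 = 0.2226.

22.26 wt%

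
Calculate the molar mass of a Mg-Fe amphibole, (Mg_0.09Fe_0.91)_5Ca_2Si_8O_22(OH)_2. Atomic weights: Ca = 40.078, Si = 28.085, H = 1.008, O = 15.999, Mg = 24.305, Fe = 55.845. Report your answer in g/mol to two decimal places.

The formula mass is the sum 0.45×24.305 + 4.55×55.845 + 2×40.078 + 8×28.085 + 24×15.999 + 2×1.008.

955.86 g/mol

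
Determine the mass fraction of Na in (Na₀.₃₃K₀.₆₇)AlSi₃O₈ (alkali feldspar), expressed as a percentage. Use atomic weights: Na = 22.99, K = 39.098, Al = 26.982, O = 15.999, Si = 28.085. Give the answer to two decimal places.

Formula mass = 0.33·22.99 + 0.67·39.098 + 1·26.982 + 3·28.085 + 8·15.999 = 273.011 g/mol, of which 7.587 g is Na.
So Na makes up 7.587/273.011 = 0.0278 of the mass, i.e. 2.78%.

2.78 mass %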